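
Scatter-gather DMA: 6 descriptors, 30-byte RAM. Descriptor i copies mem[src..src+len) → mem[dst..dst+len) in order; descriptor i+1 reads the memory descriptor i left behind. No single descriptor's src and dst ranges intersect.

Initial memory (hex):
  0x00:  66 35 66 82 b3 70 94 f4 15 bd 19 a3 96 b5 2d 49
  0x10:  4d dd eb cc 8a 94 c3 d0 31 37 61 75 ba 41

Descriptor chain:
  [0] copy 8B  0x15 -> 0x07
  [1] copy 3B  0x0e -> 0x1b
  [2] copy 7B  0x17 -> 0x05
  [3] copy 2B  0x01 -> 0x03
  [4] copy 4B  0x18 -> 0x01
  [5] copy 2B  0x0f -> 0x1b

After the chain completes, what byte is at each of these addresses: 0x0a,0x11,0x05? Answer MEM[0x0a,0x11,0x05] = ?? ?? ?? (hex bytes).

MEM[0x0a,0x11,0x05] = 49 dd d0

D0: mem[0x07..0x0e] <- [94 c3 d0 31 37 61 75 ba]
D1: mem[0x1b..0x1d] <- [ba 49 4d]
D2: mem[0x05..0x0b] <- [d0 31 37 61 ba 49 4d]
D3: mem[0x03..0x04] <- [35 66]
D4: mem[0x01..0x04] <- [31 37 61 ba]
D5: mem[0x1b..0x1c] <- [49 4d]
query mem[0x0a]=0x49, mem[0x11]=0xdd, mem[0x05]=0xd0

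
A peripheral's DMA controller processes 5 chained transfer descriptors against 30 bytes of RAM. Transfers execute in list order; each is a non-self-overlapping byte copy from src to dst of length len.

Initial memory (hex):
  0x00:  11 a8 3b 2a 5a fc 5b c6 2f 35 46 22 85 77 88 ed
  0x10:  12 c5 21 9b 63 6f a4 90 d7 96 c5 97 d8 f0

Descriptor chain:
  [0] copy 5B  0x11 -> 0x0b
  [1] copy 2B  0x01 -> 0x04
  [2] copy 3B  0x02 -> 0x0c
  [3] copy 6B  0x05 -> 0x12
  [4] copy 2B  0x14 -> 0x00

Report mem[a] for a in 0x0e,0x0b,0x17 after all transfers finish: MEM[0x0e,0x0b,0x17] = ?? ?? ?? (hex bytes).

[0] 0x11->0x0b len=5 : c5 21 9b 63 6f
[1] 0x01->0x04 len=2 : a8 3b
[2] 0x02->0x0c len=3 : 3b 2a a8
[3] 0x05->0x12 len=6 : 3b 5b c6 2f 35 46
[4] 0x14->0x00 len=2 : c6 2f
query mem[0x0e]=0xa8, mem[0x0b]=0xc5, mem[0x17]=0x46

MEM[0x0e,0x0b,0x17] = a8 c5 46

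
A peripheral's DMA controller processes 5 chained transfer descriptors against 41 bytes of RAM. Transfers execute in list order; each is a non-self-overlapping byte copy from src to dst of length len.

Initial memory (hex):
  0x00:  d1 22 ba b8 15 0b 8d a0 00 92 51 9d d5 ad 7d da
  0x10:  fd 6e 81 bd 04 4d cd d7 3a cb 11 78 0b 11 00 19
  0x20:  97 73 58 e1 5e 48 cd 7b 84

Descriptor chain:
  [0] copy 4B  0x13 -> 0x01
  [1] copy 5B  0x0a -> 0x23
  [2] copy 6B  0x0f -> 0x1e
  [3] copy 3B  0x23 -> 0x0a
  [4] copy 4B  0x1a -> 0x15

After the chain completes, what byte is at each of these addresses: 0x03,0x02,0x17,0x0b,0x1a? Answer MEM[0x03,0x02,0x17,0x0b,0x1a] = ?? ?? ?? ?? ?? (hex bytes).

MEM[0x03,0x02,0x17,0x0b,0x1a] = 4d 04 0b 9d 11

[0] 0x13->0x01 len=4 : bd 04 4d cd
[1] 0x0a->0x23 len=5 : 51 9d d5 ad 7d
[2] 0x0f->0x1e len=6 : da fd 6e 81 bd 04
[3] 0x23->0x0a len=3 : 04 9d d5
[4] 0x1a->0x15 len=4 : 11 78 0b 11
query mem[0x03]=0x4d, mem[0x02]=0x04, mem[0x17]=0x0b, mem[0x0b]=0x9d, mem[0x1a]=0x11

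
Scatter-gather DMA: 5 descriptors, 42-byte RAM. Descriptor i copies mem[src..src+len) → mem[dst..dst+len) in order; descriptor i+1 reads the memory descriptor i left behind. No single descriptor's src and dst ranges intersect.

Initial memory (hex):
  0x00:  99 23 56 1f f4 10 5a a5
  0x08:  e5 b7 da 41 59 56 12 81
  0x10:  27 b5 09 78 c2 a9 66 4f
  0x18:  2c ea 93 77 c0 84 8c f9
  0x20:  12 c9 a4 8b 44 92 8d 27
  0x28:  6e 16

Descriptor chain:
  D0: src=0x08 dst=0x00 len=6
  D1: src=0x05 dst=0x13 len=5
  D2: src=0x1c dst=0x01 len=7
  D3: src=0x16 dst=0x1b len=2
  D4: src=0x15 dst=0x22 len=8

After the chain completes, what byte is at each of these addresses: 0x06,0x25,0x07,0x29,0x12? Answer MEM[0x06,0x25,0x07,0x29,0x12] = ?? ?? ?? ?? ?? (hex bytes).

#0 dst[0x00+6] := {0xe5,0xb7,0xda,0x41,0x59,0x56}
#1 dst[0x13+5] := {0x56,0x5a,0xa5,0xe5,0xb7}
#2 dst[0x01+7] := {0xc0,0x84,0x8c,0xf9,0x12,0xc9,0xa4}
#3 dst[0x1b+2] := {0xe5,0xb7}
#4 dst[0x22+8] := {0xa5,0xe5,0xb7,0x2c,0xea,0x93,0xe5,0xb7}
query mem[0x06]=0xc9, mem[0x25]=0x2c, mem[0x07]=0xa4, mem[0x29]=0xb7, mem[0x12]=0x09

MEM[0x06,0x25,0x07,0x29,0x12] = c9 2c a4 b7 09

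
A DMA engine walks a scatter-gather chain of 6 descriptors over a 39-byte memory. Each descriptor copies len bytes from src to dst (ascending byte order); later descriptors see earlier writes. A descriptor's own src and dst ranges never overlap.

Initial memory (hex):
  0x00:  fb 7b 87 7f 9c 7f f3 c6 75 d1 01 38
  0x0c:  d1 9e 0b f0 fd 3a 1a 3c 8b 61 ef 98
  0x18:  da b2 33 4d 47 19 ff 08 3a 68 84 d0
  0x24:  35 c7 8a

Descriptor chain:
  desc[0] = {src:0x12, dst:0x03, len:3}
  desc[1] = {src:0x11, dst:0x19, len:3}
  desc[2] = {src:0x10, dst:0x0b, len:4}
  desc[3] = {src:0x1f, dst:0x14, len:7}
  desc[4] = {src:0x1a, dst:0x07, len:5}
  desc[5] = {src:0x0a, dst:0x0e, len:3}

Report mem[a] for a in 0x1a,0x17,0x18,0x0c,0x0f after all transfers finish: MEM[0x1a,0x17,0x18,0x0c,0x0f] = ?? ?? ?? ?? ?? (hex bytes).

MEM[0x1a,0x17,0x18,0x0c,0x0f] = c7 84 d0 3a ff

D0: mem[0x03..0x05] <- [1a 3c 8b]
D1: mem[0x19..0x1b] <- [3a 1a 3c]
D2: mem[0x0b..0x0e] <- [fd 3a 1a 3c]
D3: mem[0x14..0x1a] <- [08 3a 68 84 d0 35 c7]
D4: mem[0x07..0x0b] <- [c7 3c 47 19 ff]
D5: mem[0x0e..0x10] <- [19 ff 3a]
query mem[0x1a]=0xc7, mem[0x17]=0x84, mem[0x18]=0xd0, mem[0x0c]=0x3a, mem[0x0f]=0xff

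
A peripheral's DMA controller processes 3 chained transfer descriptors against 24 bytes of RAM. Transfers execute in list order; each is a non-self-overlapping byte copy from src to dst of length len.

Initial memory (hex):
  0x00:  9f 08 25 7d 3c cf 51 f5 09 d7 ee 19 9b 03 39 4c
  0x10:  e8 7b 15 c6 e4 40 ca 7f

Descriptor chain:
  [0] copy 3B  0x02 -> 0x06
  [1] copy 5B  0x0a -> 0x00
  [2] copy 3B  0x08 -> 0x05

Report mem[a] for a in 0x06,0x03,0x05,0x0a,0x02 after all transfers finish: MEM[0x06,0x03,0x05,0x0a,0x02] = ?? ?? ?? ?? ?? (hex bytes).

MEM[0x06,0x03,0x05,0x0a,0x02] = d7 03 3c ee 9b

[0] 0x02->0x06 len=3 : 25 7d 3c
[1] 0x0a->0x00 len=5 : ee 19 9b 03 39
[2] 0x08->0x05 len=3 : 3c d7 ee
query mem[0x06]=0xd7, mem[0x03]=0x03, mem[0x05]=0x3c, mem[0x0a]=0xee, mem[0x02]=0x9b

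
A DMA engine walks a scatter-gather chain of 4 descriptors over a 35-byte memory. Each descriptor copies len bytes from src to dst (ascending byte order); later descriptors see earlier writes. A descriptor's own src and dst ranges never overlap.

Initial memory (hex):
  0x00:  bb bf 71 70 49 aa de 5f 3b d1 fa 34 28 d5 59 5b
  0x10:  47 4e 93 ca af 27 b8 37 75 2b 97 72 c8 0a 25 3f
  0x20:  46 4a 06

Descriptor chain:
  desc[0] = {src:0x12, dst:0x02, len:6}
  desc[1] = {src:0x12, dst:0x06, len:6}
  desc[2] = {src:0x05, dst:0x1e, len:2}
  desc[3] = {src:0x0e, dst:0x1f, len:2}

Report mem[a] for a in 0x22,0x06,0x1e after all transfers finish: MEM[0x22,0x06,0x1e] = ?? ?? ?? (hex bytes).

#0 dst[0x02+6] := {0x93,0xca,0xaf,0x27,0xb8,0x37}
#1 dst[0x06+6] := {0x93,0xca,0xaf,0x27,0xb8,0x37}
#2 dst[0x1e+2] := {0x27,0x93}
#3 dst[0x1f+2] := {0x59,0x5b}
query mem[0x22]=0x06, mem[0x06]=0x93, mem[0x1e]=0x27

MEM[0x22,0x06,0x1e] = 06 93 27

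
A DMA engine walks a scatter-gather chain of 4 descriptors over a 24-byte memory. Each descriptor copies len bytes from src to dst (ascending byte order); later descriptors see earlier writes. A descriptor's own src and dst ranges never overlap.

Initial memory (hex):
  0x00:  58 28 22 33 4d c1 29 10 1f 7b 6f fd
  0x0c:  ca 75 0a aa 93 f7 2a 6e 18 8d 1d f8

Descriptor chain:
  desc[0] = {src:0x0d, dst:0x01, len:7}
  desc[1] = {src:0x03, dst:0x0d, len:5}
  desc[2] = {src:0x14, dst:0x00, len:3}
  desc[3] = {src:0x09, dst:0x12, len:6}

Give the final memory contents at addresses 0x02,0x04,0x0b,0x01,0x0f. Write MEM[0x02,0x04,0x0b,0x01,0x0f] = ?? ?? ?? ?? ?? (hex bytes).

MEM[0x02,0x04,0x0b,0x01,0x0f] = 1d 93 fd 8d f7

[0] 0x0d->0x01 len=7 : 75 0a aa 93 f7 2a 6e
[1] 0x03->0x0d len=5 : aa 93 f7 2a 6e
[2] 0x14->0x00 len=3 : 18 8d 1d
[3] 0x09->0x12 len=6 : 7b 6f fd ca aa 93
query mem[0x02]=0x1d, mem[0x04]=0x93, mem[0x0b]=0xfd, mem[0x01]=0x8d, mem[0x0f]=0xf7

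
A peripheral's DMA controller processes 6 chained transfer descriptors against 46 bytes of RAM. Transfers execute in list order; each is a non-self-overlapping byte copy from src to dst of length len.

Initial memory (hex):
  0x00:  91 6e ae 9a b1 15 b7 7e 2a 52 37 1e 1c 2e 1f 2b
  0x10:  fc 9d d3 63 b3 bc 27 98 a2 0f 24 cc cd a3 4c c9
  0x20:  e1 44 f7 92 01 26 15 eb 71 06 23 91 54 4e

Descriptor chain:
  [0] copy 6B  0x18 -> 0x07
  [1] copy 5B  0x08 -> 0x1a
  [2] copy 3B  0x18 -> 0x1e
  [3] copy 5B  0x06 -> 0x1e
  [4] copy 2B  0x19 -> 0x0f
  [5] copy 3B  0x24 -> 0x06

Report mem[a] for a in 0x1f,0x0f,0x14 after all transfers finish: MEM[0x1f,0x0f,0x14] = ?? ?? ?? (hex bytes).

MEM[0x1f,0x0f,0x14] = a2 0f b3

#0 dst[0x07+6] := {0xa2,0x0f,0x24,0xcc,0xcd,0xa3}
#1 dst[0x1a+5] := {0x0f,0x24,0xcc,0xcd,0xa3}
#2 dst[0x1e+3] := {0xa2,0x0f,0x0f}
#3 dst[0x1e+5] := {0xb7,0xa2,0x0f,0x24,0xcc}
#4 dst[0x0f+2] := {0x0f,0x0f}
#5 dst[0x06+3] := {0x01,0x26,0x15}
query mem[0x1f]=0xa2, mem[0x0f]=0x0f, mem[0x14]=0xb3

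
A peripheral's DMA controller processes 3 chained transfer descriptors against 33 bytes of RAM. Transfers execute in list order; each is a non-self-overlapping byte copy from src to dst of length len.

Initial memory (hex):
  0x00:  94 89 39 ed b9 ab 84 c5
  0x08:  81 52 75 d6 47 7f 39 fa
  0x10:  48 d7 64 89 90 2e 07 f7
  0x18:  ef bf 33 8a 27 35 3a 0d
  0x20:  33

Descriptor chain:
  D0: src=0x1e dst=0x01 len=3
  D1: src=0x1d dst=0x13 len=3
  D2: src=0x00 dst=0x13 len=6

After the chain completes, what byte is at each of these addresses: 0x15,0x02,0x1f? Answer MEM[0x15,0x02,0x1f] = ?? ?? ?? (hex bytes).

[0] 0x1e->0x01 len=3 : 3a 0d 33
[1] 0x1d->0x13 len=3 : 35 3a 0d
[2] 0x00->0x13 len=6 : 94 3a 0d 33 b9 ab
query mem[0x15]=0x0d, mem[0x02]=0x0d, mem[0x1f]=0x0d

MEM[0x15,0x02,0x1f] = 0d 0d 0d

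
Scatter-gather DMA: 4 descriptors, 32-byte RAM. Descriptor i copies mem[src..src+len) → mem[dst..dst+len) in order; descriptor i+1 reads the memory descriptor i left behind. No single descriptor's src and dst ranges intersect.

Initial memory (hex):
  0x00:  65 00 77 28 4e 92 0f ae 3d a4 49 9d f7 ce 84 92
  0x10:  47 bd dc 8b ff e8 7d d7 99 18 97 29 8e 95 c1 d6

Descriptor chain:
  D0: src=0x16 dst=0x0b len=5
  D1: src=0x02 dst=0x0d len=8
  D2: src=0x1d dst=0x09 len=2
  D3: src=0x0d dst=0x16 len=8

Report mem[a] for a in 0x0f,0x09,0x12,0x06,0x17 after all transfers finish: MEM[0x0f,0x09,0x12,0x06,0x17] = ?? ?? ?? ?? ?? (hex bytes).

#0 dst[0x0b+5] := {0x7d,0xd7,0x99,0x18,0x97}
#1 dst[0x0d+8] := {0x77,0x28,0x4e,0x92,0x0f,0xae,0x3d,0xa4}
#2 dst[0x09+2] := {0x95,0xc1}
#3 dst[0x16+8] := {0x77,0x28,0x4e,0x92,0x0f,0xae,0x3d,0xa4}
query mem[0x0f]=0x4e, mem[0x09]=0x95, mem[0x12]=0xae, mem[0x06]=0x0f, mem[0x17]=0x28

MEM[0x0f,0x09,0x12,0x06,0x17] = 4e 95 ae 0f 28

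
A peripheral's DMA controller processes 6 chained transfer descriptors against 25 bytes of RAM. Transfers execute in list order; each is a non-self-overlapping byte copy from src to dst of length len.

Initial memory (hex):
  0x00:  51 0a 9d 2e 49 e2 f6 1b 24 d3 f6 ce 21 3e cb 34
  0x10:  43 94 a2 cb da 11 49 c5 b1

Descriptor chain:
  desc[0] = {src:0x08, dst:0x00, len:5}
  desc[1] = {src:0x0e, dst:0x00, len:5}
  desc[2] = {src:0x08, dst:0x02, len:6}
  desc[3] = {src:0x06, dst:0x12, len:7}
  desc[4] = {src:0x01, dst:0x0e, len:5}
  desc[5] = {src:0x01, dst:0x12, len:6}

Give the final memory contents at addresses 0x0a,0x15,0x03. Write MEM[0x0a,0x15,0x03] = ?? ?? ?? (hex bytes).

MEM[0x0a,0x15,0x03] = f6 f6 d3

#0 dst[0x00+5] := {0x24,0xd3,0xf6,0xce,0x21}
#1 dst[0x00+5] := {0xcb,0x34,0x43,0x94,0xa2}
#2 dst[0x02+6] := {0x24,0xd3,0xf6,0xce,0x21,0x3e}
#3 dst[0x12+7] := {0x21,0x3e,0x24,0xd3,0xf6,0xce,0x21}
#4 dst[0x0e+5] := {0x34,0x24,0xd3,0xf6,0xce}
#5 dst[0x12+6] := {0x34,0x24,0xd3,0xf6,0xce,0x21}
query mem[0x0a]=0xf6, mem[0x15]=0xf6, mem[0x03]=0xd3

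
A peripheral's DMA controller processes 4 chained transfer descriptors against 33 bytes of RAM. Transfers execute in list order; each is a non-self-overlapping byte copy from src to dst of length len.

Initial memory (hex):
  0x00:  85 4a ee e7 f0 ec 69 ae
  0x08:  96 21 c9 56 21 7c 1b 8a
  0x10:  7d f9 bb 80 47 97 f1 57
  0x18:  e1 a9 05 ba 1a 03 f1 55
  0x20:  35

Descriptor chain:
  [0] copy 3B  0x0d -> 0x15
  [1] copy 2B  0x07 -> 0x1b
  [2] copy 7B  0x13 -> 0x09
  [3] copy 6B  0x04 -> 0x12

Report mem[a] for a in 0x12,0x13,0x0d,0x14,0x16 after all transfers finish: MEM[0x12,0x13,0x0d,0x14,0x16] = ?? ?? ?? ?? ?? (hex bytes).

MEM[0x12,0x13,0x0d,0x14,0x16] = f0 ec 8a 69 96

D0: mem[0x15..0x17] <- [7c 1b 8a]
D1: mem[0x1b..0x1c] <- [ae 96]
D2: mem[0x09..0x0f] <- [80 47 7c 1b 8a e1 a9]
D3: mem[0x12..0x17] <- [f0 ec 69 ae 96 80]
query mem[0x12]=0xf0, mem[0x13]=0xec, mem[0x0d]=0x8a, mem[0x14]=0x69, mem[0x16]=0x96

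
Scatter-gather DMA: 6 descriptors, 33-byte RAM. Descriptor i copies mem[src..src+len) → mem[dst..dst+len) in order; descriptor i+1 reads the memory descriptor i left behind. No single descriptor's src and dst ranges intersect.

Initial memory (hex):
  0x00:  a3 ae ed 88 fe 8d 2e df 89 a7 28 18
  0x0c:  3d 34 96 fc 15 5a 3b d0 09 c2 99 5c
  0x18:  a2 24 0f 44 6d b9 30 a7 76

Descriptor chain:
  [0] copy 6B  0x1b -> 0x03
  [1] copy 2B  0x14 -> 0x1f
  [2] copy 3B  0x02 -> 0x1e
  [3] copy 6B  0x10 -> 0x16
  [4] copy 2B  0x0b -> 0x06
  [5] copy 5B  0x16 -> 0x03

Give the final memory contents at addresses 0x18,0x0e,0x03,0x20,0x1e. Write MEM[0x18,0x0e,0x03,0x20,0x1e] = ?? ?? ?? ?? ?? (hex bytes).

D0: mem[0x03..0x08] <- [44 6d b9 30 a7 76]
D1: mem[0x1f..0x20] <- [09 c2]
D2: mem[0x1e..0x20] <- [ed 44 6d]
D3: mem[0x16..0x1b] <- [15 5a 3b d0 09 c2]
D4: mem[0x06..0x07] <- [18 3d]
D5: mem[0x03..0x07] <- [15 5a 3b d0 09]
query mem[0x18]=0x3b, mem[0x0e]=0x96, mem[0x03]=0x15, mem[0x20]=0x6d, mem[0x1e]=0xed

MEM[0x18,0x0e,0x03,0x20,0x1e] = 3b 96 15 6d ed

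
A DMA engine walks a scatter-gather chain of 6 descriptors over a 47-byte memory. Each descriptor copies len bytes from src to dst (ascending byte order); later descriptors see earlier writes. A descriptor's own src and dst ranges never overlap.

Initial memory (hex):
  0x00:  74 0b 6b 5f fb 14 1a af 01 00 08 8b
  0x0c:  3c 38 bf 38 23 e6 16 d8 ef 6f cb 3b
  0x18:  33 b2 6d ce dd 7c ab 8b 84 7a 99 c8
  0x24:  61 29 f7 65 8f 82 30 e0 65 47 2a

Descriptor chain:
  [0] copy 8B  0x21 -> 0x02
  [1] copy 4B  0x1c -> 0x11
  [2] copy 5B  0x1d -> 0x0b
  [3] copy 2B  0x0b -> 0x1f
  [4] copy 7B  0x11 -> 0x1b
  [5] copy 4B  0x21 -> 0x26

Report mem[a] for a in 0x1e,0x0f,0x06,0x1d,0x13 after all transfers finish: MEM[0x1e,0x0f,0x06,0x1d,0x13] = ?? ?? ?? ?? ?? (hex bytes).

MEM[0x1e,0x0f,0x06,0x1d,0x13] = 8b 7a 29 ab ab

#0 dst[0x02+8] := {0x7a,0x99,0xc8,0x61,0x29,0xf7,0x65,0x8f}
#1 dst[0x11+4] := {0xdd,0x7c,0xab,0x8b}
#2 dst[0x0b+5] := {0x7c,0xab,0x8b,0x84,0x7a}
#3 dst[0x1f+2] := {0x7c,0xab}
#4 dst[0x1b+7] := {0xdd,0x7c,0xab,0x8b,0x6f,0xcb,0x3b}
#5 dst[0x26+4] := {0x3b,0x99,0xc8,0x61}
query mem[0x1e]=0x8b, mem[0x0f]=0x7a, mem[0x06]=0x29, mem[0x1d]=0xab, mem[0x13]=0xab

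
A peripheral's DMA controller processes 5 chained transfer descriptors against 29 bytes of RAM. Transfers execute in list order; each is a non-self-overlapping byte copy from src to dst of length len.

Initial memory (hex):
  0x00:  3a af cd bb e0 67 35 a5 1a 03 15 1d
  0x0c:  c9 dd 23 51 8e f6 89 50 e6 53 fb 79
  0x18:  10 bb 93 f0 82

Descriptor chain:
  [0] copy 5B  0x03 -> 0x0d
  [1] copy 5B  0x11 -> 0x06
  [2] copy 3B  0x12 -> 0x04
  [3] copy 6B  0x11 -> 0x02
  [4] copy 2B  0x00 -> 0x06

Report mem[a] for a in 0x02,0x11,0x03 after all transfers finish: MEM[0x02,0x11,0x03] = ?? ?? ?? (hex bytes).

D0: mem[0x0d..0x11] <- [bb e0 67 35 a5]
D1: mem[0x06..0x0a] <- [a5 89 50 e6 53]
D2: mem[0x04..0x06] <- [89 50 e6]
D3: mem[0x02..0x07] <- [a5 89 50 e6 53 fb]
D4: mem[0x06..0x07] <- [3a af]
query mem[0x02]=0xa5, mem[0x11]=0xa5, mem[0x03]=0x89

MEM[0x02,0x11,0x03] = a5 a5 89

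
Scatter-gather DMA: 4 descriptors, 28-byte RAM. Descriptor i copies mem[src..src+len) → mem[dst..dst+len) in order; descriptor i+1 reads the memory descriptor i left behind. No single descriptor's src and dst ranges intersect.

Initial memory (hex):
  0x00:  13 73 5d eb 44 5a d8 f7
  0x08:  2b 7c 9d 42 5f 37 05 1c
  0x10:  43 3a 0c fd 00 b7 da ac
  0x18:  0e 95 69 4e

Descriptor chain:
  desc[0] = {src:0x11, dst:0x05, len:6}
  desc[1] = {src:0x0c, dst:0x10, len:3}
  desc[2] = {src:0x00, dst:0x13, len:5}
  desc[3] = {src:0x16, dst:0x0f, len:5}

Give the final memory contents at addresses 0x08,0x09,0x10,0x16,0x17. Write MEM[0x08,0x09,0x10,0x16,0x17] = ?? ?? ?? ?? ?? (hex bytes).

MEM[0x08,0x09,0x10,0x16,0x17] = 00 b7 44 eb 44

#0 dst[0x05+6] := {0x3a,0x0c,0xfd,0x00,0xb7,0xda}
#1 dst[0x10+3] := {0x5f,0x37,0x05}
#2 dst[0x13+5] := {0x13,0x73,0x5d,0xeb,0x44}
#3 dst[0x0f+5] := {0xeb,0x44,0x0e,0x95,0x69}
query mem[0x08]=0x00, mem[0x09]=0xb7, mem[0x10]=0x44, mem[0x16]=0xeb, mem[0x17]=0x44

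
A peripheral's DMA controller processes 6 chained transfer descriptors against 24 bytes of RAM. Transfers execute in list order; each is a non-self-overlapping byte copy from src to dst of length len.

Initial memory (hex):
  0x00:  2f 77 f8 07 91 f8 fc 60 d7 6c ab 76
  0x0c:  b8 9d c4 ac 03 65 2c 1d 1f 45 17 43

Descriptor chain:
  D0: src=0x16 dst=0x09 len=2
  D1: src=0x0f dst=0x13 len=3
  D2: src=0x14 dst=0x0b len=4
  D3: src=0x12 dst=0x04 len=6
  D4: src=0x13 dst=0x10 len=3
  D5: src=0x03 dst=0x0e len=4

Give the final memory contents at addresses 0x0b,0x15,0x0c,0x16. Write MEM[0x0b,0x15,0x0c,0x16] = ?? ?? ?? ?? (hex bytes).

MEM[0x0b,0x15,0x0c,0x16] = 03 65 65 17

#0 dst[0x09+2] := {0x17,0x43}
#1 dst[0x13+3] := {0xac,0x03,0x65}
#2 dst[0x0b+4] := {0x03,0x65,0x17,0x43}
#3 dst[0x04+6] := {0x2c,0xac,0x03,0x65,0x17,0x43}
#4 dst[0x10+3] := {0xac,0x03,0x65}
#5 dst[0x0e+4] := {0x07,0x2c,0xac,0x03}
query mem[0x0b]=0x03, mem[0x15]=0x65, mem[0x0c]=0x65, mem[0x16]=0x17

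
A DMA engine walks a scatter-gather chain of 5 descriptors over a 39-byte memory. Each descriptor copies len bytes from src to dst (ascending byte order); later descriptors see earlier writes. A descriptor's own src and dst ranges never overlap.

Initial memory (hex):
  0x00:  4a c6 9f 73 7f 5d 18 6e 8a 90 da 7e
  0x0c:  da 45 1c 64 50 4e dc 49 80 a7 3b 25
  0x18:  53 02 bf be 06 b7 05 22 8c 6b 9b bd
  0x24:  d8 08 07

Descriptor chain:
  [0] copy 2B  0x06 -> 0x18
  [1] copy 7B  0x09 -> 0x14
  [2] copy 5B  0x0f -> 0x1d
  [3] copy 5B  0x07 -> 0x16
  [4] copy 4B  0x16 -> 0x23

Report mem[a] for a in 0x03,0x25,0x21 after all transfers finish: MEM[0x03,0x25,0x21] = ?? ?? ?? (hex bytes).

MEM[0x03,0x25,0x21] = 73 90 49

  after D0: wrote 2B at 0x18 = 186e
  after D1: wrote 7B at 0x14 = 90da7eda451c64
  after D2: wrote 5B at 0x1d = 64504edc49
  after D3: wrote 5B at 0x16 = 6e8a90da7e
  after D4: wrote 4B at 0x23 = 6e8a90da
query mem[0x03]=0x73, mem[0x25]=0x90, mem[0x21]=0x49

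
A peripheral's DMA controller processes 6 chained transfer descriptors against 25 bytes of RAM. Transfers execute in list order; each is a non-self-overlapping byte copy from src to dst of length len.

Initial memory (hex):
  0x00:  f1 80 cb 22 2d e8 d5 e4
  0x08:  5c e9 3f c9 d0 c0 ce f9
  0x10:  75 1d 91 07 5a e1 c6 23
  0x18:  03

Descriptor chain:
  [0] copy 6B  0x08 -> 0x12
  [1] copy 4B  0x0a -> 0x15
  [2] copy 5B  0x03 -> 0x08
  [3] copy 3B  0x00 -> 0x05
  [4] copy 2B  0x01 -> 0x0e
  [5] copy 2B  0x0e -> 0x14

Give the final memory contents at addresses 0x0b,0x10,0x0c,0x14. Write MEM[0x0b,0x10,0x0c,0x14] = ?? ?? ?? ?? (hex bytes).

D0: mem[0x12..0x17] <- [5c e9 3f c9 d0 c0]
D1: mem[0x15..0x18] <- [3f c9 d0 c0]
D2: mem[0x08..0x0c] <- [22 2d e8 d5 e4]
D3: mem[0x05..0x07] <- [f1 80 cb]
D4: mem[0x0e..0x0f] <- [80 cb]
D5: mem[0x14..0x15] <- [80 cb]
query mem[0x0b]=0xd5, mem[0x10]=0x75, mem[0x0c]=0xe4, mem[0x14]=0x80

MEM[0x0b,0x10,0x0c,0x14] = d5 75 e4 80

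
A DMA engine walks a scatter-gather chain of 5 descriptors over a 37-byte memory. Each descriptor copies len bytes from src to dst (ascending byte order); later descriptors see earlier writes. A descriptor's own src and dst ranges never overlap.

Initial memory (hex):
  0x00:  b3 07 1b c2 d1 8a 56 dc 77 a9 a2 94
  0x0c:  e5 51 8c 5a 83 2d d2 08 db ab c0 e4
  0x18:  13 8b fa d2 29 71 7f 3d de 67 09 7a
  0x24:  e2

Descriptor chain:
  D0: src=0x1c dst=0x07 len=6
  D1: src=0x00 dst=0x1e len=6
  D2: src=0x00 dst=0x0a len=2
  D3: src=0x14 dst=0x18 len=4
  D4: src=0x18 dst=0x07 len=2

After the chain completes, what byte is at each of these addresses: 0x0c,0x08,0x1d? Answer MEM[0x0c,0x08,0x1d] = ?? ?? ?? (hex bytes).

MEM[0x0c,0x08,0x1d] = 67 ab 71

  after D0: wrote 6B at 0x07 = 29717f3dde67
  after D1: wrote 6B at 0x1e = b3071bc2d18a
  after D2: wrote 2B at 0x0a = b307
  after D3: wrote 4B at 0x18 = dbabc0e4
  after D4: wrote 2B at 0x07 = dbab
query mem[0x0c]=0x67, mem[0x08]=0xab, mem[0x1d]=0x71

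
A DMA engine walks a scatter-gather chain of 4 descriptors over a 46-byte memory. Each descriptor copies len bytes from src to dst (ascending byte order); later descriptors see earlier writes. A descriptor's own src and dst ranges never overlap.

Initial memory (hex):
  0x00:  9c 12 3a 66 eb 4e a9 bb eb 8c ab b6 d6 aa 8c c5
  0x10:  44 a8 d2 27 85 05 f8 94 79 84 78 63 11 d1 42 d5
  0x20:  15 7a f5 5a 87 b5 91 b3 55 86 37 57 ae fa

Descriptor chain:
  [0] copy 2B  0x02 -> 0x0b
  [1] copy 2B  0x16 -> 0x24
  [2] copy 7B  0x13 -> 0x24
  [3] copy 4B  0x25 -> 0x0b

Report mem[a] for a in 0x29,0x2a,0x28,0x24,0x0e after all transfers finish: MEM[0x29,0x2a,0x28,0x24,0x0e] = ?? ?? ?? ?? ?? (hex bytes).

D0: mem[0x0b..0x0c] <- [3a 66]
D1: mem[0x24..0x25] <- [f8 94]
D2: mem[0x24..0x2a] <- [27 85 05 f8 94 79 84]
D3: mem[0x0b..0x0e] <- [85 05 f8 94]
query mem[0x29]=0x79, mem[0x2a]=0x84, mem[0x28]=0x94, mem[0x24]=0x27, mem[0x0e]=0x94

MEM[0x29,0x2a,0x28,0x24,0x0e] = 79 84 94 27 94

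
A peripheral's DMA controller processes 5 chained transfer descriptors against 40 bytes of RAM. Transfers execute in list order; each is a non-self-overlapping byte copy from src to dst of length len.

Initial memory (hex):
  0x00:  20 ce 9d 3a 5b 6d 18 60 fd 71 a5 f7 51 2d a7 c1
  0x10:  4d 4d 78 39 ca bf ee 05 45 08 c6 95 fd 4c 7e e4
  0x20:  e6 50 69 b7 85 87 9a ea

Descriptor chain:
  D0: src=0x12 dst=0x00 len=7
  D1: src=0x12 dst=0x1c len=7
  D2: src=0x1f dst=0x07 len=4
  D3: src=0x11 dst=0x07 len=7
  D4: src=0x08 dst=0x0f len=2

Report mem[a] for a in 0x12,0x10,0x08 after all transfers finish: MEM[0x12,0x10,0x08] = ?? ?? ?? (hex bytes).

D0: mem[0x00..0x06] <- [78 39 ca bf ee 05 45]
D1: mem[0x1c..0x22] <- [78 39 ca bf ee 05 45]
D2: mem[0x07..0x0a] <- [bf ee 05 45]
D3: mem[0x07..0x0d] <- [4d 78 39 ca bf ee 05]
D4: mem[0x0f..0x10] <- [78 39]
query mem[0x12]=0x78, mem[0x10]=0x39, mem[0x08]=0x78

MEM[0x12,0x10,0x08] = 78 39 78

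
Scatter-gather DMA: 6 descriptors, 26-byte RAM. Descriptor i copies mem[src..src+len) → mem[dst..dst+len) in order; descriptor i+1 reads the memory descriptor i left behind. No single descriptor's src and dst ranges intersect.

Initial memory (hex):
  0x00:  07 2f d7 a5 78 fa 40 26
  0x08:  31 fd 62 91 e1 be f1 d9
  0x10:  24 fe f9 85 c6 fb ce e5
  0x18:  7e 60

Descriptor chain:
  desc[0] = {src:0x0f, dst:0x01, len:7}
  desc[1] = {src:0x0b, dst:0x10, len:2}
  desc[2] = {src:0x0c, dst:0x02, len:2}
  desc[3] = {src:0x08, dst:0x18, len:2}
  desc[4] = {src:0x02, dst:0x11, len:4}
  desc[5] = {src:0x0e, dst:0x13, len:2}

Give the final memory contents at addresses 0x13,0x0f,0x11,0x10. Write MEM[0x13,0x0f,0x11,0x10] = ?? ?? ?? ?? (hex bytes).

  after D0: wrote 7B at 0x01 = d924fef985c6fb
  after D1: wrote 2B at 0x10 = 91e1
  after D2: wrote 2B at 0x02 = e1be
  after D3: wrote 2B at 0x18 = 31fd
  after D4: wrote 4B at 0x11 = e1bef985
  after D5: wrote 2B at 0x13 = f1d9
query mem[0x13]=0xf1, mem[0x0f]=0xd9, mem[0x11]=0xe1, mem[0x10]=0x91

MEM[0x13,0x0f,0x11,0x10] = f1 d9 e1 91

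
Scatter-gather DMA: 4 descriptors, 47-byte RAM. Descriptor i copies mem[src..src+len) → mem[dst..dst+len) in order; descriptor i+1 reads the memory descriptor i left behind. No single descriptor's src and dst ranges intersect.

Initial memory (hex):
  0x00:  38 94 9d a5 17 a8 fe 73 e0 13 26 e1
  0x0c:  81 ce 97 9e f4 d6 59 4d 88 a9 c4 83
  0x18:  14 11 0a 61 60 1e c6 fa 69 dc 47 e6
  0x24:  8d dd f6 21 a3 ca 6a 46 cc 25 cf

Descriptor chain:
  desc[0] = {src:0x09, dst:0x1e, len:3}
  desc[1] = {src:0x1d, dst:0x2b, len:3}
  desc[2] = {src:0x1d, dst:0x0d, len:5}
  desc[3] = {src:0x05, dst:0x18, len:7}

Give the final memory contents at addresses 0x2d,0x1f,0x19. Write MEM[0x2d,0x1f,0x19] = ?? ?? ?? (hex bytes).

MEM[0x2d,0x1f,0x19] = 26 26 fe

  after D0: wrote 3B at 0x1e = 1326e1
  after D1: wrote 3B at 0x2b = 1e1326
  after D2: wrote 5B at 0x0d = 1e1326e1dc
  after D3: wrote 7B at 0x18 = a8fe73e01326e1
query mem[0x2d]=0x26, mem[0x1f]=0x26, mem[0x19]=0xfe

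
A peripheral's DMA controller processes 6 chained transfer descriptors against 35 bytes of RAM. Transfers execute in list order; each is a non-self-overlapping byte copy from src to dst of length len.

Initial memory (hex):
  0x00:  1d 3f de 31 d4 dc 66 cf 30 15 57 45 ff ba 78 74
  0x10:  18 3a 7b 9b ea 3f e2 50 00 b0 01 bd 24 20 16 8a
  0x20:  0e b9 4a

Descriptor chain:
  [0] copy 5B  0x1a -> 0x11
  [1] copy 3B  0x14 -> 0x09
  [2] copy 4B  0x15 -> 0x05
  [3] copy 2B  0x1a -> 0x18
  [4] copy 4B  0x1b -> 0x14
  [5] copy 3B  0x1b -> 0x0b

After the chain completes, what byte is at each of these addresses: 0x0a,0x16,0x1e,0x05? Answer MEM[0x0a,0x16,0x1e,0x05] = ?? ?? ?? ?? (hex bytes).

  after D0: wrote 5B at 0x11 = 01bd242016
  after D1: wrote 3B at 0x09 = 2016e2
  after D2: wrote 4B at 0x05 = 16e25000
  after D3: wrote 2B at 0x18 = 01bd
  after D4: wrote 4B at 0x14 = bd242016
  after D5: wrote 3B at 0x0b = bd2420
query mem[0x0a]=0x16, mem[0x16]=0x20, mem[0x1e]=0x16, mem[0x05]=0x16

MEM[0x0a,0x16,0x1e,0x05] = 16 20 16 16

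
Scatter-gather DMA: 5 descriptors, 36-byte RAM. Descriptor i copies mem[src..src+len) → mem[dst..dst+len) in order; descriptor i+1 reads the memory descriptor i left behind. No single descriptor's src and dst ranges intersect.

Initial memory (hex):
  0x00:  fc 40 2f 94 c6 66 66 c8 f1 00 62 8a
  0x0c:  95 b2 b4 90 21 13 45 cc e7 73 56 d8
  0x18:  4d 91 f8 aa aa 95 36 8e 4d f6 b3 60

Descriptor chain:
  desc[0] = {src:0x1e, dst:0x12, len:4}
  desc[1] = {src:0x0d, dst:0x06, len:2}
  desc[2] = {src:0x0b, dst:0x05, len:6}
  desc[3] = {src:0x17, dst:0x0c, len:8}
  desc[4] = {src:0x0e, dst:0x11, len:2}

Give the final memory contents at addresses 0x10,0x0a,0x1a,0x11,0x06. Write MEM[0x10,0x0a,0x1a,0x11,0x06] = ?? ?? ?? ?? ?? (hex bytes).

MEM[0x10,0x0a,0x1a,0x11,0x06] = aa 21 f8 91 95

[0] 0x1e->0x12 len=4 : 36 8e 4d f6
[1] 0x0d->0x06 len=2 : b2 b4
[2] 0x0b->0x05 len=6 : 8a 95 b2 b4 90 21
[3] 0x17->0x0c len=8 : d8 4d 91 f8 aa aa 95 36
[4] 0x0e->0x11 len=2 : 91 f8
query mem[0x10]=0xaa, mem[0x0a]=0x21, mem[0x1a]=0xf8, mem[0x11]=0x91, mem[0x06]=0x95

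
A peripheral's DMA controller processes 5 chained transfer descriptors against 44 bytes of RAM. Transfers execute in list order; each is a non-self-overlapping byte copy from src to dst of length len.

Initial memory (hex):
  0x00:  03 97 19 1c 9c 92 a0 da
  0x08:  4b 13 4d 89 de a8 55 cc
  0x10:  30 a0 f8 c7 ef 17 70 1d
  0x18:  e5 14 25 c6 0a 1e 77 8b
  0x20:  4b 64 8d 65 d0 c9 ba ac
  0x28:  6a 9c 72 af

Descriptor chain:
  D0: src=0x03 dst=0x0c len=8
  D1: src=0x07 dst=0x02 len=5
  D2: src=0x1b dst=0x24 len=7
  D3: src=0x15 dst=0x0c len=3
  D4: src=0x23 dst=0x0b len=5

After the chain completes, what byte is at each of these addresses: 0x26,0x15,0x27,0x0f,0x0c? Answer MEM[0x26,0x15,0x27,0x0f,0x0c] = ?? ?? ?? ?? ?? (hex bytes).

#0 dst[0x0c+8] := {0x1c,0x9c,0x92,0xa0,0xda,0x4b,0x13,0x4d}
#1 dst[0x02+5] := {0xda,0x4b,0x13,0x4d,0x89}
#2 dst[0x24+7] := {0xc6,0x0a,0x1e,0x77,0x8b,0x4b,0x64}
#3 dst[0x0c+3] := {0x17,0x70,0x1d}
#4 dst[0x0b+5] := {0x65,0xc6,0x0a,0x1e,0x77}
query mem[0x26]=0x1e, mem[0x15]=0x17, mem[0x27]=0x77, mem[0x0f]=0x77, mem[0x0c]=0xc6

MEM[0x26,0x15,0x27,0x0f,0x0c] = 1e 17 77 77 c6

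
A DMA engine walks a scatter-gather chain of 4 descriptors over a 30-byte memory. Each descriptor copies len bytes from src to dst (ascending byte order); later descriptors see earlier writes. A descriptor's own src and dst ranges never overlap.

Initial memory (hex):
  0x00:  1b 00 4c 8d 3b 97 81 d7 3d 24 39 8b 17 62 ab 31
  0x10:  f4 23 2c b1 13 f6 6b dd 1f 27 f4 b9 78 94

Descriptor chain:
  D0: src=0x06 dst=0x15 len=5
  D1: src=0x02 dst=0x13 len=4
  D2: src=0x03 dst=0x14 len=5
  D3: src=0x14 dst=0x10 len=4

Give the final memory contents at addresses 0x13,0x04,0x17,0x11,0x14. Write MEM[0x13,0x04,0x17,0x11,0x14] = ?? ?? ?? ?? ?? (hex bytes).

#0 dst[0x15+5] := {0x81,0xd7,0x3d,0x24,0x39}
#1 dst[0x13+4] := {0x4c,0x8d,0x3b,0x97}
#2 dst[0x14+5] := {0x8d,0x3b,0x97,0x81,0xd7}
#3 dst[0x10+4] := {0x8d,0x3b,0x97,0x81}
query mem[0x13]=0x81, mem[0x04]=0x3b, mem[0x17]=0x81, mem[0x11]=0x3b, mem[0x14]=0x8d

MEM[0x13,0x04,0x17,0x11,0x14] = 81 3b 81 3b 8d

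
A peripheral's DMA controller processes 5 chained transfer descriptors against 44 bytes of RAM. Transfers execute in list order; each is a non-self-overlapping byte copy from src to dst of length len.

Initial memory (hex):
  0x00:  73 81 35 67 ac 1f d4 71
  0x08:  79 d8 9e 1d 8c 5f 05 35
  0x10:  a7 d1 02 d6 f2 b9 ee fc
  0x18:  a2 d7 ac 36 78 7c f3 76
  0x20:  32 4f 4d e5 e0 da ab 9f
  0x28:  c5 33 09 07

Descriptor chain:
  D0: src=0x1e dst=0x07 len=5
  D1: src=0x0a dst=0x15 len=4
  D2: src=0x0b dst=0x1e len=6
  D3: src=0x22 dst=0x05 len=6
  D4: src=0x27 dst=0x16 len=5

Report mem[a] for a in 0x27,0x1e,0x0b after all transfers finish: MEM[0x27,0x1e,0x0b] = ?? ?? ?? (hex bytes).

[0] 0x1e->0x07 len=5 : f3 76 32 4f 4d
[1] 0x0a->0x15 len=4 : 4f 4d 8c 5f
[2] 0x0b->0x1e len=6 : 4d 8c 5f 05 35 a7
[3] 0x22->0x05 len=6 : 35 a7 e0 da ab 9f
[4] 0x27->0x16 len=5 : 9f c5 33 09 07
query mem[0x27]=0x9f, mem[0x1e]=0x4d, mem[0x0b]=0x4d

MEM[0x27,0x1e,0x0b] = 9f 4d 4d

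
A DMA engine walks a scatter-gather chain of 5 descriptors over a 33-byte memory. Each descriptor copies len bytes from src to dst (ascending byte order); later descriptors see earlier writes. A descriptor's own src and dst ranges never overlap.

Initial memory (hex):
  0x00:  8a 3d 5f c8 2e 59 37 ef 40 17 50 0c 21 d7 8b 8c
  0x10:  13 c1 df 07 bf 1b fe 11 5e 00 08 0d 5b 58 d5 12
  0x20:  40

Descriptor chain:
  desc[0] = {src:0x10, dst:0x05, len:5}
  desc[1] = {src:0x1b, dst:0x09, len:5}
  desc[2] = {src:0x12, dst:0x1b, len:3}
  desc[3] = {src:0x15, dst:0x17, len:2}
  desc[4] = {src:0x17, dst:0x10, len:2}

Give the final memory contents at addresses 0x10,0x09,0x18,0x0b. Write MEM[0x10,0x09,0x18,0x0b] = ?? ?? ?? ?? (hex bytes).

D0: mem[0x05..0x09] <- [13 c1 df 07 bf]
D1: mem[0x09..0x0d] <- [0d 5b 58 d5 12]
D2: mem[0x1b..0x1d] <- [df 07 bf]
D3: mem[0x17..0x18] <- [1b fe]
D4: mem[0x10..0x11] <- [1b fe]
query mem[0x10]=0x1b, mem[0x09]=0x0d, mem[0x18]=0xfe, mem[0x0b]=0x58

MEM[0x10,0x09,0x18,0x0b] = 1b 0d fe 58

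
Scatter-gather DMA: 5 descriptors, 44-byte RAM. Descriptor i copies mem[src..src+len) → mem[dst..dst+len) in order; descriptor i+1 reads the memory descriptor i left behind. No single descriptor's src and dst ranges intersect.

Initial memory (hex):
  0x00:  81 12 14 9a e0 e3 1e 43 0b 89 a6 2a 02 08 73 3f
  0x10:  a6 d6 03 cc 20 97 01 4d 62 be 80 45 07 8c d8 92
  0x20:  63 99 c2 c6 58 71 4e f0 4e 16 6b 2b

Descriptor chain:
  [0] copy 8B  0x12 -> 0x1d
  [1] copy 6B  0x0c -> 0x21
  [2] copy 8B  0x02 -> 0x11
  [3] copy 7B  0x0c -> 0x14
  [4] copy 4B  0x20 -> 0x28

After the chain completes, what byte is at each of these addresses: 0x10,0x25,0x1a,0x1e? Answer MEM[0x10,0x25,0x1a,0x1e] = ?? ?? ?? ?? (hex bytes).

[0] 0x12->0x1d len=8 : 03 cc 20 97 01 4d 62 be
[1] 0x0c->0x21 len=6 : 02 08 73 3f a6 d6
[2] 0x02->0x11 len=8 : 14 9a e0 e3 1e 43 0b 89
[3] 0x0c->0x14 len=7 : 02 08 73 3f a6 14 9a
[4] 0x20->0x28 len=4 : 97 02 08 73
query mem[0x10]=0xa6, mem[0x25]=0xa6, mem[0x1a]=0x9a, mem[0x1e]=0xcc

MEM[0x10,0x25,0x1a,0x1e] = a6 a6 9a cc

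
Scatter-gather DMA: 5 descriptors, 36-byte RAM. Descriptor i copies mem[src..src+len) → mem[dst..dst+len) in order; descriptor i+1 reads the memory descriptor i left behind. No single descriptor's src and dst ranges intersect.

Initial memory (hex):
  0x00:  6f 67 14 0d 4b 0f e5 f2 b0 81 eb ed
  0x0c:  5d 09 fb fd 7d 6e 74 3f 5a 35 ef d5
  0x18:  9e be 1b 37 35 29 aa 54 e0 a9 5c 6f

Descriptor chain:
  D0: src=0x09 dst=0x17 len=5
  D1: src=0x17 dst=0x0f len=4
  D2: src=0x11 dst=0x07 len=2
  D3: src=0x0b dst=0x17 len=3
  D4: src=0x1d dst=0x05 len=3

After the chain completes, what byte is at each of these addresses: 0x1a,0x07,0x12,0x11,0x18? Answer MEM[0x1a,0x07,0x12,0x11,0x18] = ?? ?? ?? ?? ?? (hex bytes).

#0 dst[0x17+5] := {0x81,0xeb,0xed,0x5d,0x09}
#1 dst[0x0f+4] := {0x81,0xeb,0xed,0x5d}
#2 dst[0x07+2] := {0xed,0x5d}
#3 dst[0x17+3] := {0xed,0x5d,0x09}
#4 dst[0x05+3] := {0x29,0xaa,0x54}
query mem[0x1a]=0x5d, mem[0x07]=0x54, mem[0x12]=0x5d, mem[0x11]=0xed, mem[0x18]=0x5d

MEM[0x1a,0x07,0x12,0x11,0x18] = 5d 54 5d ed 5d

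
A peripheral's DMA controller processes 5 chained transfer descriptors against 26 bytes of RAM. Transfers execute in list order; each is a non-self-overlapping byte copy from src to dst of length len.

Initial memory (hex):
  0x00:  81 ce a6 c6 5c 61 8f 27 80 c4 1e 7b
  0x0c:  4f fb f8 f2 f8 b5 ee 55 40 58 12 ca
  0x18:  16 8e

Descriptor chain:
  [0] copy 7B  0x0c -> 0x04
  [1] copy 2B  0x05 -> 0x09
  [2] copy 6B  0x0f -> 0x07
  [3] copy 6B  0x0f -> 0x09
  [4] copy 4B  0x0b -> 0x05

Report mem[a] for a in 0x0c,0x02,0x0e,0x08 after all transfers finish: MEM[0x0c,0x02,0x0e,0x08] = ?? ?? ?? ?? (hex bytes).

MEM[0x0c,0x02,0x0e,0x08] = ee a6 40 40

#0 dst[0x04+7] := {0x4f,0xfb,0xf8,0xf2,0xf8,0xb5,0xee}
#1 dst[0x09+2] := {0xfb,0xf8}
#2 dst[0x07+6] := {0xf2,0xf8,0xb5,0xee,0x55,0x40}
#3 dst[0x09+6] := {0xf2,0xf8,0xb5,0xee,0x55,0x40}
#4 dst[0x05+4] := {0xb5,0xee,0x55,0x40}
query mem[0x0c]=0xee, mem[0x02]=0xa6, mem[0x0e]=0x40, mem[0x08]=0x40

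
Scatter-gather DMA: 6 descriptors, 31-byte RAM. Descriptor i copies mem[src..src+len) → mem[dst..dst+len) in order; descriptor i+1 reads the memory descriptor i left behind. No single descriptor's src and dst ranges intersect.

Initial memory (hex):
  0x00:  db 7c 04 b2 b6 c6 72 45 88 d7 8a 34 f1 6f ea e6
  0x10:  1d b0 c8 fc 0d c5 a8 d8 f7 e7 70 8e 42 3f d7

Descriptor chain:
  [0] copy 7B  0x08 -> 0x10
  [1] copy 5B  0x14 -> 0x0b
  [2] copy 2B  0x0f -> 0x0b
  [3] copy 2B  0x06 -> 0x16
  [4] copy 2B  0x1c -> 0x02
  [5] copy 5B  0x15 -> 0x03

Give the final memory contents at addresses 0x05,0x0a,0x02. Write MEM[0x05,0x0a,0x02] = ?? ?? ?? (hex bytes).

MEM[0x05,0x0a,0x02] = 45 8a 42

D0: mem[0x10..0x16] <- [88 d7 8a 34 f1 6f ea]
D1: mem[0x0b..0x0f] <- [f1 6f ea d8 f7]
D2: mem[0x0b..0x0c] <- [f7 88]
D3: mem[0x16..0x17] <- [72 45]
D4: mem[0x02..0x03] <- [42 3f]
D5: mem[0x03..0x07] <- [6f 72 45 f7 e7]
query mem[0x05]=0x45, mem[0x0a]=0x8a, mem[0x02]=0x42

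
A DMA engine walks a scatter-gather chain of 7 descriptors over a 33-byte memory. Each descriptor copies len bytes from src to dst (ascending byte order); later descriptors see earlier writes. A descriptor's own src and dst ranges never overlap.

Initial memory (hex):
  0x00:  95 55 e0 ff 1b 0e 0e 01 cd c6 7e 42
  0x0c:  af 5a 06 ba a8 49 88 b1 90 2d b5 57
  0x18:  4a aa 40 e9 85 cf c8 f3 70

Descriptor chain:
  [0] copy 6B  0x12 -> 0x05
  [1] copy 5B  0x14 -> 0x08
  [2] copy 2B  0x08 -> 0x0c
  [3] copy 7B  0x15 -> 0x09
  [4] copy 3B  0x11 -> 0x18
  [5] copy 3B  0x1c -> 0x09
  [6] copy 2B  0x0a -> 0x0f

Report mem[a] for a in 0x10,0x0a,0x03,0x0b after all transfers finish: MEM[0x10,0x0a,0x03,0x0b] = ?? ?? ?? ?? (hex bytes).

  after D0: wrote 6B at 0x05 = 88b1902db557
  after D1: wrote 5B at 0x08 = 902db5574a
  after D2: wrote 2B at 0x0c = 902d
  after D3: wrote 7B at 0x09 = 2db5574aaa40e9
  after D4: wrote 3B at 0x18 = 4988b1
  after D5: wrote 3B at 0x09 = 85cfc8
  after D6: wrote 2B at 0x0f = cfc8
query mem[0x10]=0xc8, mem[0x0a]=0xcf, mem[0x03]=0xff, mem[0x0b]=0xc8

MEM[0x10,0x0a,0x03,0x0b] = c8 cf ff c8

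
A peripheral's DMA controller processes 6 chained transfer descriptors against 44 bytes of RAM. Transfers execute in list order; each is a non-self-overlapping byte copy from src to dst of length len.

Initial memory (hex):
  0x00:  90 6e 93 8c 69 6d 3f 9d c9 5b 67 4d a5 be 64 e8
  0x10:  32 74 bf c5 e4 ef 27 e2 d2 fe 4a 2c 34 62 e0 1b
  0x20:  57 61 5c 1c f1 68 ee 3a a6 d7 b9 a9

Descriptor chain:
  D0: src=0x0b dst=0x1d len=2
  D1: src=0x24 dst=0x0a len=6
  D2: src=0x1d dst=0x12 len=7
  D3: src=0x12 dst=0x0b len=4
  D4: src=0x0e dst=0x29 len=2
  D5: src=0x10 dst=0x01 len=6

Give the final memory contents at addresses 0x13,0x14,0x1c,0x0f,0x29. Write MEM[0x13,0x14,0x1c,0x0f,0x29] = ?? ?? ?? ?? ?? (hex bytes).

MEM[0x13,0x14,0x1c,0x0f,0x29] = a5 1b 34 d7 57

[0] 0x0b->0x1d len=2 : 4d a5
[1] 0x24->0x0a len=6 : f1 68 ee 3a a6 d7
[2] 0x1d->0x12 len=7 : 4d a5 1b 57 61 5c 1c
[3] 0x12->0x0b len=4 : 4d a5 1b 57
[4] 0x0e->0x29 len=2 : 57 d7
[5] 0x10->0x01 len=6 : 32 74 4d a5 1b 57
query mem[0x13]=0xa5, mem[0x14]=0x1b, mem[0x1c]=0x34, mem[0x0f]=0xd7, mem[0x29]=0x57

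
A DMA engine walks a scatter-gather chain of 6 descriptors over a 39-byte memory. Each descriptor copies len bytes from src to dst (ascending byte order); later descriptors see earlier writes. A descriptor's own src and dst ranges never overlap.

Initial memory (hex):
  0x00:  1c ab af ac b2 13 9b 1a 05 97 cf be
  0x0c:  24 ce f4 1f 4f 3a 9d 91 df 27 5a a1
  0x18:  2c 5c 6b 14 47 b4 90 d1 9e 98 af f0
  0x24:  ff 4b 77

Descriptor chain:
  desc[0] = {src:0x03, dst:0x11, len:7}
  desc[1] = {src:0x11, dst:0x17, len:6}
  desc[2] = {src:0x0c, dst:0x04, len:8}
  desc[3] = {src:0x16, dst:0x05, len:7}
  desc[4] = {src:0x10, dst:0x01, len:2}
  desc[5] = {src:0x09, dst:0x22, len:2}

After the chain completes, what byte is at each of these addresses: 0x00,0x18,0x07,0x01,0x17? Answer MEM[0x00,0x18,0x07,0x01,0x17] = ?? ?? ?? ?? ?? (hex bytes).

MEM[0x00,0x18,0x07,0x01,0x17] = 1c b2 b2 4f ac

D0: mem[0x11..0x17] <- [ac b2 13 9b 1a 05 97]
D1: mem[0x17..0x1c] <- [ac b2 13 9b 1a 05]
D2: mem[0x04..0x0b] <- [24 ce f4 1f 4f ac b2 13]
D3: mem[0x05..0x0b] <- [05 ac b2 13 9b 1a 05]
D4: mem[0x01..0x02] <- [4f ac]
D5: mem[0x22..0x23] <- [9b 1a]
query mem[0x00]=0x1c, mem[0x18]=0xb2, mem[0x07]=0xb2, mem[0x01]=0x4f, mem[0x17]=0xac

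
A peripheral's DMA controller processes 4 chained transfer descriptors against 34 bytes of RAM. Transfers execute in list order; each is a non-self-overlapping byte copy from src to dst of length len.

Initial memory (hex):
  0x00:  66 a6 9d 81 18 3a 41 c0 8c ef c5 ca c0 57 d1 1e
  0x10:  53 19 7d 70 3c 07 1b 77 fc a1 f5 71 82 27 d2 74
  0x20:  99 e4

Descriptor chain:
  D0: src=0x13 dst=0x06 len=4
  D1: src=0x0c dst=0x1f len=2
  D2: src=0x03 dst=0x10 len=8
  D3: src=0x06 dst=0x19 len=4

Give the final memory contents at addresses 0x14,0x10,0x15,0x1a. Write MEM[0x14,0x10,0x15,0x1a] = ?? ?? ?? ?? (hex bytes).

[0] 0x13->0x06 len=4 : 70 3c 07 1b
[1] 0x0c->0x1f len=2 : c0 57
[2] 0x03->0x10 len=8 : 81 18 3a 70 3c 07 1b c5
[3] 0x06->0x19 len=4 : 70 3c 07 1b
query mem[0x14]=0x3c, mem[0x10]=0x81, mem[0x15]=0x07, mem[0x1a]=0x3c

MEM[0x14,0x10,0x15,0x1a] = 3c 81 07 3c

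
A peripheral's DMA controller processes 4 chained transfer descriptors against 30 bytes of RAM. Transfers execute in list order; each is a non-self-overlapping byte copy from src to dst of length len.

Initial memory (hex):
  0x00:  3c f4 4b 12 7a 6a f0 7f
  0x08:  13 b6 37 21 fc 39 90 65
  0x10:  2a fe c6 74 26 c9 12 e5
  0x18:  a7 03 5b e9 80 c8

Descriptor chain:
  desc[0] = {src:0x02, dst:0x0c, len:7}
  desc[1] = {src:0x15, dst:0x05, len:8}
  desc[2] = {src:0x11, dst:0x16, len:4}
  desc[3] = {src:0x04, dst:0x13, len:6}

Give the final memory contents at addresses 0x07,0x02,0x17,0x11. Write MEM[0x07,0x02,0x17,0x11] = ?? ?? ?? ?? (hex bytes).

MEM[0x07,0x02,0x17,0x11] = e5 4b a7 7f

[0] 0x02->0x0c len=7 : 4b 12 7a 6a f0 7f 13
[1] 0x15->0x05 len=8 : c9 12 e5 a7 03 5b e9 80
[2] 0x11->0x16 len=4 : 7f 13 74 26
[3] 0x04->0x13 len=6 : 7a c9 12 e5 a7 03
query mem[0x07]=0xe5, mem[0x02]=0x4b, mem[0x17]=0xa7, mem[0x11]=0x7f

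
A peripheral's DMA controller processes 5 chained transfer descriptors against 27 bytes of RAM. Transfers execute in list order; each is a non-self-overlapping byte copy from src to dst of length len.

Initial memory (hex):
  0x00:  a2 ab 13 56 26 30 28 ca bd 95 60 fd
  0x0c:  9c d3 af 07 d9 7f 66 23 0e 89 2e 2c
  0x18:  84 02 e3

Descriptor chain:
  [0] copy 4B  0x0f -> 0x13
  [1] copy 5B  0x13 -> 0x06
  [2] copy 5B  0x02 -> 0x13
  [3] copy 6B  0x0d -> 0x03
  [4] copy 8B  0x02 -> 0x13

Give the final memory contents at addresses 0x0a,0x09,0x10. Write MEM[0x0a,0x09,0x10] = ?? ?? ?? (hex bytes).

MEM[0x0a,0x09,0x10] = 2c 66 d9

D0: mem[0x13..0x16] <- [07 d9 7f 66]
D1: mem[0x06..0x0a] <- [07 d9 7f 66 2c]
D2: mem[0x13..0x17] <- [13 56 26 30 07]
D3: mem[0x03..0x08] <- [d3 af 07 d9 7f 66]
D4: mem[0x13..0x1a] <- [13 d3 af 07 d9 7f 66 66]
query mem[0x0a]=0x2c, mem[0x09]=0x66, mem[0x10]=0xd9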